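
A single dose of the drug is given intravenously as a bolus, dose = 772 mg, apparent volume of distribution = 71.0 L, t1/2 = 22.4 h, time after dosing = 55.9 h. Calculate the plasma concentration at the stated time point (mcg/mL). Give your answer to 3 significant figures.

C₀ = Dose / Vd = 772.0 / 71.0 = 10.87 mg/L
k = ln2 / t½ = 0.693147 / 22.4 = 0.03094 h⁻¹
C = C₀ · e^(−k·t) = 10.87 × e^(−0.03094 × 55.9)
  = 10.87 × 0.1774 = 1.928 mg/L
(1.928 mg/L = 1.928 mcg/mL)

1.93 mcg/mL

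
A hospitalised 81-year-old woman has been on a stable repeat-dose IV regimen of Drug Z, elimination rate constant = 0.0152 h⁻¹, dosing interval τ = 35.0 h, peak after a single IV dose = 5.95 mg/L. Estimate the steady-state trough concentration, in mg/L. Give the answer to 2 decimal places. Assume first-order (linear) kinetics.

8.47 mg/L

e^(−kτ) = e^(−0.01520 × 35.0) = 0.5874
Accumulation ratio R = 1 / (1 − e^(−kτ)) = 1 / (1 − 0.5874) = 2.424
Steady-state trough = C₀ × R × e^(−kτ) = 5.95 × 2.424 × 0.5874 = 8.472 mg/L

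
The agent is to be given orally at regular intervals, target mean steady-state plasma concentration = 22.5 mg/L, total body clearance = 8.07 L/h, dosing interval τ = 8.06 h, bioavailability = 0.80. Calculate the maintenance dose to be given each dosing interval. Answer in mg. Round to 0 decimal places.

1829 mg

At steady state, F × (Dose/τ) = Css × CL.
Dose = Css × CL × τ / F = 22.5 × 8.070 × 8.06 / 0.80 = 1829 mg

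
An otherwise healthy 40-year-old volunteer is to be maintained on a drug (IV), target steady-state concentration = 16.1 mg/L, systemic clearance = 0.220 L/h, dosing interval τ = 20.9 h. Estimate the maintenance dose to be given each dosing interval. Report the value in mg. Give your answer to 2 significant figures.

74 mg

At steady state, Dose/τ = Css × CL.
Dose = Css × CL × τ = 16.1 × 0.2200 × 20.9 = 74.03 mg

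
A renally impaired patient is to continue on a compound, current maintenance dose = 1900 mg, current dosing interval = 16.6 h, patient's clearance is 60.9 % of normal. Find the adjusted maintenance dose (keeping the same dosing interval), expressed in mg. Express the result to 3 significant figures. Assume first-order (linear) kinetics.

To keep the same average steady-state level, dosing rate must scale with clearance.
CL ratio = 60.9 / 100 = 0.6090
New dose (same interval) = 1900 × 0.6090 = 1157 mg

1160 mg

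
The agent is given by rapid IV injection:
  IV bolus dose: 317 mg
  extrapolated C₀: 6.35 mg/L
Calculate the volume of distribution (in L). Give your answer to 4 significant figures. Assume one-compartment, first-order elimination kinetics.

49.92 L

Vd = Dose / C₀ = 317.0 / 6.35 = 49.92 L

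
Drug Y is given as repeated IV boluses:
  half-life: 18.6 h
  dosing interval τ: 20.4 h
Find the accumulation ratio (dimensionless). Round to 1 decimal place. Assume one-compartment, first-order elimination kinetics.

k = ln2 / t½ = 0.693147 / 18.6 = 0.03727 h⁻¹
e^(−kτ) = e^(−0.03727 × 20.4) = 0.4675
Accumulation ratio R = 1 / (1 − e^(−kτ)) = 1 / (1 − 0.4675) = 1.878

1.9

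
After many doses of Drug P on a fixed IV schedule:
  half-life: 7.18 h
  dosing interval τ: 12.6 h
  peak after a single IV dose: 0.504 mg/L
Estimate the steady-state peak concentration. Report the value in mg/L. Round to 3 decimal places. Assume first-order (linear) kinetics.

k = ln2 / t½ = 0.693147 / 7.18 = 0.09654 h⁻¹
e^(−kτ) = e^(−0.09654 × 12.6) = 0.2963
Accumulation ratio R = 1 / (1 − e^(−kτ)) = 1 / (1 − 0.2963) = 1.421
Steady-state peak = C₀ × R = 0.504 × 1.421 = 0.7162 mg/L

0.716 mg/L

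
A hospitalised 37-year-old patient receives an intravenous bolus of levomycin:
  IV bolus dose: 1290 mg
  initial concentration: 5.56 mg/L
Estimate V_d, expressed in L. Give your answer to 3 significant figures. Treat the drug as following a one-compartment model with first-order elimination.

Vd = Dose / C₀ = 1290 / 5.56 = 232.0 L

232 L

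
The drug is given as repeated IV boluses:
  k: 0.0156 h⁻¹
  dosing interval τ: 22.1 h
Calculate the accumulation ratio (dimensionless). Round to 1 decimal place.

3.4

e^(−kτ) = e^(−0.01560 × 22.1) = 0.7084
Accumulation ratio R = 1 / (1 − e^(−kτ)) = 1 / (1 − 0.7084) = 3.429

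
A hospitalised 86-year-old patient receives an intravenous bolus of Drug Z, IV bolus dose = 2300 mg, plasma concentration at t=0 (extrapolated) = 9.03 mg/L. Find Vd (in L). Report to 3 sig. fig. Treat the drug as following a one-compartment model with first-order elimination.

Vd = Dose / C₀ = 2300 / 9.03 = 254.7 L

255 L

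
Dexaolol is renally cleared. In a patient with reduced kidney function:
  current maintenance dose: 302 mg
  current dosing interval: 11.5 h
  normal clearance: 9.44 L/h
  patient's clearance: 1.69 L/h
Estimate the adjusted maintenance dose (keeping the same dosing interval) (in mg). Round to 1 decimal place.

To keep the same average steady-state level, dosing rate must scale with clearance.
CL ratio = 1.69 / 9.44 = 0.1790
New dose (same interval) = 302 × 0.1790 = 54.06 mg

54.1 mg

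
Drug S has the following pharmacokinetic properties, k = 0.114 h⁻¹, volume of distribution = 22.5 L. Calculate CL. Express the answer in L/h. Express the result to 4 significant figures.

CL = k × Vd = 0.114 × 22.5 = 2.565 L/h

2.565 L/h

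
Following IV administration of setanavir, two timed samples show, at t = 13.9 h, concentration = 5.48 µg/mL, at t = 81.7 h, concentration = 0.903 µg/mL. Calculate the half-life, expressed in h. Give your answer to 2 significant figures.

k = ln(C₁/C₂) / (t₂ − t₁) = ln(5.48/0.903) / (81.7 − 13.9)
  = 1.803 / 67.80 = 0.02659 h⁻¹
t½ = ln2 / k = 0.693147 / 0.02659 = 26.07 h

26 h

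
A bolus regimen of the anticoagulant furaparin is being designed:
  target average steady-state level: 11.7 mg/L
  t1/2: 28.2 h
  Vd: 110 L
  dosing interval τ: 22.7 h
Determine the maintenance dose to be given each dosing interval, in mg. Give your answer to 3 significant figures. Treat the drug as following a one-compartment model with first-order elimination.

k = ln2 / t½ = 0.693147 / 28.2 = 0.02458 h⁻¹
CL = k × Vd = 0.02458 × 110 = 2.704 L/h
At steady state, Dose/τ = Css × CL.
Dose = Css × CL × τ = 11.7 × 2.704 × 22.7 = 718.2 mg

718 mg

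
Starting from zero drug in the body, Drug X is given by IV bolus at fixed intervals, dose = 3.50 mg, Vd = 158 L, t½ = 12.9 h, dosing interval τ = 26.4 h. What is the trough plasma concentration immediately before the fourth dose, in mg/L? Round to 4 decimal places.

0.0070 mg/L

C₀ per dose = Dose / Vd = 3.50 / 158 = 0.02215 mg/L
k = ln2 / t½ = 0.693147 / 12.9 = 0.05373 h⁻¹
Fraction remaining after one interval: r = e^(−kτ) = e^(−0.05373 × 26.4) = 0.2421
Before dose 4, 3 doses have been given (aged 1τ, 2τ, 3τ).
C_trough = C₀ × (r + r² + … + r^3) = C₀ × r(1−r^3)/(1−r)
        = 0.02215 × 0.2421 × (1 − 0.01419) / (1 − 0.2421) = 0.006975 mg/L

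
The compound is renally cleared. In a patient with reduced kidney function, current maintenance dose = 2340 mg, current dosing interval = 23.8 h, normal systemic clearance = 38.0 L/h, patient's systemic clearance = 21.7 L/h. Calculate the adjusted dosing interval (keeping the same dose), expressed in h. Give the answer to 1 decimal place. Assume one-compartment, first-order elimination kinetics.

To keep the same average steady-state level, dosing rate must scale with clearance.
CL ratio = 21.7 / 38.0 = 0.5711
New interval (same dose) = 23.8 / 0.5711 = 41.67 h

41.7 h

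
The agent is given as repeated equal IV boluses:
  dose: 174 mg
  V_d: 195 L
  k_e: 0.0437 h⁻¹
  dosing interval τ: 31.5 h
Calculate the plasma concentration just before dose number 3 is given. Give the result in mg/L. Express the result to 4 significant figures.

C₀ per dose = Dose / Vd = 174 / 195 = 0.8923 mg/L
Fraction remaining after one interval: r = e^(−kτ) = e^(−0.04370 × 31.5) = 0.2524
Before dose 3, 2 doses have been given (aged 1τ, 2τ).
C_trough = C₀ × (r + r²) = 0.8923 × (0.2524 + 0.06371) = 0.2821 mg/L

0.2821 mg/L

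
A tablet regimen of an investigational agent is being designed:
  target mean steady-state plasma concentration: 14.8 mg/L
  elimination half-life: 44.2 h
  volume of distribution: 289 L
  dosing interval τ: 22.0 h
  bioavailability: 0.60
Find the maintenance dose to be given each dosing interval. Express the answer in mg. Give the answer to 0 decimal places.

k = ln2 / t½ = 0.693147 / 44.2 = 0.01568 h⁻¹
CL = k × Vd = 0.01568 × 289 = 4.532 L/h
At steady state, F × (Dose/τ) = Css × CL.
Dose = Css × CL × τ / F = 14.8 × 4.532 × 22.0 / 0.60 = 2459 mg

2459 mg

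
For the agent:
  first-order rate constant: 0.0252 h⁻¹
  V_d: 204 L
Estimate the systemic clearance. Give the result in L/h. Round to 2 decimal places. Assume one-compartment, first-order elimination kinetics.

CL = k × Vd = 0.0252 × 204 = 5.141 L/h

5.14 L/h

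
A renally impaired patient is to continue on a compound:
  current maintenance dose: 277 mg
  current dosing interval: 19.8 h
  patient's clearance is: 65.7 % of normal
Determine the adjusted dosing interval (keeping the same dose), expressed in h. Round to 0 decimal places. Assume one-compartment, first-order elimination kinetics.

To keep the same average steady-state level, dosing rate must scale with clearance.
CL ratio = 65.7 / 100 = 0.6570
New interval (same dose) = 19.8 / 0.6570 = 30.14 h

30 h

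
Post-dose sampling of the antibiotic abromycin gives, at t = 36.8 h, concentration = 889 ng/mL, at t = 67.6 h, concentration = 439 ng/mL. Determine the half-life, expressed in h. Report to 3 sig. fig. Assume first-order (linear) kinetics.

30.3 h

k = ln(C₁/C₂) / (t₂ − t₁) = ln(889/439) / (67.6 − 36.8)
  = 0.7056 / 30.80 = 0.02291 h⁻¹
t½ = ln2 / k = 0.693147 / 0.02291 = 30.26 h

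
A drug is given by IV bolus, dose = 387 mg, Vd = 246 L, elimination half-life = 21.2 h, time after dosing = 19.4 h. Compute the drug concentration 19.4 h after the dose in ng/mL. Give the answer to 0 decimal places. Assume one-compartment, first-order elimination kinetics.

834 ng/mL

C₀ = Dose / Vd = 387.0 / 246 = 1.573 mg/L
k = ln2 / t½ = 0.693147 / 21.2 = 0.03270 h⁻¹
C = C₀ · e^(−k·t) = 1.573 × e^(−0.03270 × 19.4)
  = 1.573 × 0.5303 = 0.8342 mg/L
Convert: 0.8342 mg/L × 1000 = 834.2 ng/mL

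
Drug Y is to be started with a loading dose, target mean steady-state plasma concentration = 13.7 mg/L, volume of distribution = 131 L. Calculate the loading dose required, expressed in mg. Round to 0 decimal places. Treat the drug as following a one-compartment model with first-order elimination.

LD = Css × Vd = 13.7 × 131 = 1795 mg

1795 mg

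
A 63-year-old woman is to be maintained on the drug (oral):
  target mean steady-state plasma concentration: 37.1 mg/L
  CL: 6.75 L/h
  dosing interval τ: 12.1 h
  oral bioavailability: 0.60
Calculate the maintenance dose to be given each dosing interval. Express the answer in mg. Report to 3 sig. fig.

At steady state, F × (Dose/τ) = Css × CL.
Dose = Css × CL × τ / F = 37.1 × 6.750 × 12.1 / 0.60 = 5050 mg

5050 mg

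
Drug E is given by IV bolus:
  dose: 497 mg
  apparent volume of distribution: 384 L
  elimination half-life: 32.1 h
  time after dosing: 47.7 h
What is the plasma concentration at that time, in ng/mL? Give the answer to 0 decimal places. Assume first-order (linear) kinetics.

C₀ = Dose / Vd = 497.0 / 384 = 1.294 mg/L
k = ln2 / t½ = 0.693147 / 32.1 = 0.02159 h⁻¹
C = C₀ · e^(−k·t) = 1.294 × e^(−0.02159 × 47.7)
  = 1.294 × 0.3571 = 0.4621 mg/L
Convert: 0.4621 mg/L × 1000 = 462.1 ng/mL

462 ng/mL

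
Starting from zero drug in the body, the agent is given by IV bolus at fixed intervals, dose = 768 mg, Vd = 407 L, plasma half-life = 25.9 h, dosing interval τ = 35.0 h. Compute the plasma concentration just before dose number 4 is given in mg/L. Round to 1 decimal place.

1.1 mg/L

C₀ per dose = Dose / Vd = 768 / 407 = 1.887 mg/L
k = ln2 / t½ = 0.693147 / 25.9 = 0.02676 h⁻¹
Fraction remaining after one interval: r = e^(−kτ) = e^(−0.02676 × 35.0) = 0.3920
Before dose 4, 3 doses have been given (aged 1τ, 2τ, 3τ).
C_trough = C₀ × (r + r² + … + r^3) = C₀ × r(1−r^3)/(1−r)
        = 1.887 × 0.3920 × (1 − 0.06024) / (1 − 0.3920) = 1.143 mg/L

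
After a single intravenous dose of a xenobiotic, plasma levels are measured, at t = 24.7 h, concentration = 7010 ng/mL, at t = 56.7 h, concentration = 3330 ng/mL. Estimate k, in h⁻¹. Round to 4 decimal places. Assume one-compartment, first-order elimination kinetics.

0.0233 h⁻¹

k = ln(C₁/C₂) / (t₂ − t₁) = ln(7010/3330) / (56.7 − 24.7)
  = 0.7444 / 32.00 = 0.02326 h⁻¹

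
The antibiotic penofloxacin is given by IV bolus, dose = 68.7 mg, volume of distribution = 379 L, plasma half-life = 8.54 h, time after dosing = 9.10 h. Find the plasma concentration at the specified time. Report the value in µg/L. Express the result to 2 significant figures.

87 µg/L

C₀ = Dose / Vd = 68.70 / 379 = 0.1813 mg/L
k = ln2 / t½ = 0.693147 / 8.54 = 0.08116 h⁻¹
C = C₀ · e^(−k·t) = 0.1813 × e^(−0.08116 × 9.10)
  = 0.1813 × 0.4778 = 0.08663 mg/L
Convert: 0.08663 mg/L × 1000 = 86.63 µg/L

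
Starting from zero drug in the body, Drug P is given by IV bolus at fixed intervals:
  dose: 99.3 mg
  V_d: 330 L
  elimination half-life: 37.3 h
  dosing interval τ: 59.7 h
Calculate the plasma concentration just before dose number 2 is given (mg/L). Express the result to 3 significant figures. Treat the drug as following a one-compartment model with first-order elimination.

C₀ per dose = Dose / Vd = 99.3 / 330 = 0.3009 mg/L
k = ln2 / t½ = 0.693147 / 37.3 = 0.01858 h⁻¹
Fraction remaining after one interval: r = e^(−kτ) = e^(−0.01858 × 59.7) = 0.3298
Before dose 2, 1 dose has been given (aged 1τ).
C_trough = C₀ × r = 0.3009 × 0.3298 = 0.09924 mg/L

0.0992 mg/L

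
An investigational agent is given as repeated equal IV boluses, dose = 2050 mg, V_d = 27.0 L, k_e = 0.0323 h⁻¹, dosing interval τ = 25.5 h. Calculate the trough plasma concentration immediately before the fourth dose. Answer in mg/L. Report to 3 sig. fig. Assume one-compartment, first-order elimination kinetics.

54.4 mg/L

C₀ per dose = Dose / Vd = 2050 / 27.0 = 75.93 mg/L
Fraction remaining after one interval: r = e^(−kτ) = e^(−0.03230 × 25.5) = 0.4388
Before dose 4, 3 doses have been given (aged 1τ, 2τ, 3τ).
C_trough = C₀ × (r + r² + … + r^3) = C₀ × r(1−r^3)/(1−r)
        = 75.93 × 0.4388 × (1 − 0.08449) / (1 − 0.4388) = 54.35 mg/L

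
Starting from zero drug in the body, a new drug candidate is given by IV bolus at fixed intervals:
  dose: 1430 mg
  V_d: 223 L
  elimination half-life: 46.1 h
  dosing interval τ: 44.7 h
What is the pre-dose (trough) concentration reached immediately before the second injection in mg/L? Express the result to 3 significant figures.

3.27 mg/L

C₀ per dose = Dose / Vd = 1430 / 223 = 6.413 mg/L
k = ln2 / t½ = 0.693147 / 46.1 = 0.01504 h⁻¹
Fraction remaining after one interval: r = e^(−kτ) = e^(−0.01504 × 44.7) = 0.5105
Before dose 2, 1 dose has been given (aged 1τ).
C_trough = C₀ × r = 6.413 × 0.5105 = 3.274 mg/L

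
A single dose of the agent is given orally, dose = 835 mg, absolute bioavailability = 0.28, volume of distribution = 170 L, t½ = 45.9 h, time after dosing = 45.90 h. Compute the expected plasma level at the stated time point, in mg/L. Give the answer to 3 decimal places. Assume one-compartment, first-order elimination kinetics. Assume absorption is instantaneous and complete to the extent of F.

0.688 mg/L

Amount reaching circulation = F × Dose = 0.28 × 835.0 = 233.8 mg
C₀ = F·Dose / Vd = 233.8 / 170 = 1.375 mg/L
k = ln2 / t½ = 0.693147 / 45.9 = 0.01510 h⁻¹
t / t½ = 45.90 / 45.9 = 1 half-lives
C = C₀ × (1/2)^1 = 1.375 × 0.5000 = 0.6875 mg/L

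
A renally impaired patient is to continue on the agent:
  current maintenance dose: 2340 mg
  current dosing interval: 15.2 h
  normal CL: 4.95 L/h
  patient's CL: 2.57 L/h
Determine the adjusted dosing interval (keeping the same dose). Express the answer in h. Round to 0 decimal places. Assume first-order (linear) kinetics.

To keep the same average steady-state level, dosing rate must scale with clearance.
CL ratio = 2.57 / 4.95 = 0.5192
New interval (same dose) = 15.2 / 0.5192 = 29.28 h

29 h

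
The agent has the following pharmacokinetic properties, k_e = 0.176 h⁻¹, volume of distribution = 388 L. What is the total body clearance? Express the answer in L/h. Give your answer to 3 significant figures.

68.3 L/h

CL = k × Vd = 0.176 × 388 = 68.29 L/h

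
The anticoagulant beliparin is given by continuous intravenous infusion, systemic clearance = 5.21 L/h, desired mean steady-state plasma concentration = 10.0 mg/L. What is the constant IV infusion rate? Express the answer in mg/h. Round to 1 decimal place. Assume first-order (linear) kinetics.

At steady state, infusion rate R₀ = Css × CL = 10.0 × 5.210 = 52.10 mg/h

52.1 mg/h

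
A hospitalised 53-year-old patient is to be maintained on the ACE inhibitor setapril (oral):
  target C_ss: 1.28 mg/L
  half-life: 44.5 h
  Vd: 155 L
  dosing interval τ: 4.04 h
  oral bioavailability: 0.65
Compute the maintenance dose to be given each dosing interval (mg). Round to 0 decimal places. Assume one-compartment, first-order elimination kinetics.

k = ln2 / t½ = 0.693147 / 44.5 = 0.01558 h⁻¹
CL = k × Vd = 0.01558 × 155 = 2.415 L/h
At steady state, F × (Dose/τ) = Css × CL.
Dose = Css × CL × τ / F = 1.28 × 2.415 × 4.04 / 0.65 = 19.21 mg

19 mg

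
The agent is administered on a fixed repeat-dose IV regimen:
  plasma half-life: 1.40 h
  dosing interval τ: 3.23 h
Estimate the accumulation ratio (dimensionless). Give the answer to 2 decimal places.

1.25

k = ln2 / t½ = 0.693147 / 1.40 = 0.4951 h⁻¹
e^(−kτ) = e^(−0.4951 × 3.23) = 0.2021
Accumulation ratio R = 1 / (1 − e^(−kτ)) = 1 / (1 − 0.2021) = 1.253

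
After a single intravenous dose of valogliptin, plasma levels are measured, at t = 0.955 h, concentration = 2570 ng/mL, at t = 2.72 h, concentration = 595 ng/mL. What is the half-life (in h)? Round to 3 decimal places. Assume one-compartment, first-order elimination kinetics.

k = ln(C₁/C₂) / (t₂ − t₁) = ln(2570/595) / (2.72 − 0.955)
  = 1.463 / 1.765 = 0.8289 h⁻¹
t½ = ln2 / k = 0.693147 / 0.8289 = 0.8362 h

0.836 h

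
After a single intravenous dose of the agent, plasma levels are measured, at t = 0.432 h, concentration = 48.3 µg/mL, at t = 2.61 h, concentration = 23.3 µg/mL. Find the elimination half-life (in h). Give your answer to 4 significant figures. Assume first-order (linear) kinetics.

2.071 h

k = ln(C₁/C₂) / (t₂ − t₁) = ln(48.3/23.3) / (2.61 − 0.432)
  = 0.7290 / 2.178 = 0.3347 h⁻¹
t½ = ln2 / k = 0.693147 / 0.3347 = 2.071 h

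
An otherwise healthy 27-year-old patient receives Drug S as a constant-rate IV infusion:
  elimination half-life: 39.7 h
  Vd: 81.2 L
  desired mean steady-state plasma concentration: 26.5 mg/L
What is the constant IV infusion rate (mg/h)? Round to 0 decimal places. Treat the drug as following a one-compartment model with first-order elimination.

k = ln2 / t½ = 0.693147 / 39.7 = 0.01746 h⁻¹
CL = k × Vd = 0.01746 × 81.2 = 1.418 L/h
At steady state, infusion rate R₀ = Css × CL = 26.5 × 1.418 = 37.58 mg/h

38 mg/h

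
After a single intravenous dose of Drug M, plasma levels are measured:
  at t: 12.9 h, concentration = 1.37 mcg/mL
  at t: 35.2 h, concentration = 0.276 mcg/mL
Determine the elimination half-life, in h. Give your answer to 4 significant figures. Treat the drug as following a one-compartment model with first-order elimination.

9.648 h

k = ln(C₁/C₂) / (t₂ − t₁) = ln(1.37/0.276) / (35.2 − 12.9)
  = 1.602 / 22.30 = 0.07184 h⁻¹
t½ = ln2 / k = 0.693147 / 0.07184 = 9.648 h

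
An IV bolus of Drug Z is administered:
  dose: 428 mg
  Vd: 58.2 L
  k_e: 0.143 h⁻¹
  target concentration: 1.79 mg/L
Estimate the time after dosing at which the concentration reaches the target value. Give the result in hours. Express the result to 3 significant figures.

9.88 h

C₀ = Dose / Vd = 428.0 / 58.2 = 7.354 mg/L
t = ln(C₀ / C) / k = ln(7.354 / 1.79) / 0.1430
  = ln(4.108) / 0.1430 = 1.413 / 0.1430 = 9.881 h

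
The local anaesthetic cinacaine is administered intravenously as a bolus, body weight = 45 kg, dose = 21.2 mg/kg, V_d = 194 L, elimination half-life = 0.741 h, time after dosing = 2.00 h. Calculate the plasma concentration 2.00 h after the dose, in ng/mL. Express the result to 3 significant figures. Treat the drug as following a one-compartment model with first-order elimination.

Total dose = 21.2 × 45 = 954.0 mg
C₀ = Dose / Vd = 954.0 / 194 = 4.918 mg/L
k = ln2 / t½ = 0.693147 / 0.741 = 0.9354 h⁻¹
C = C₀ · e^(−k·t) = 4.918 × e^(−0.9354 × 2.00)
  = 4.918 × 0.1540 = 0.7574 mg/L
Convert: 0.7574 mg/L × 1000 = 757.4 ng/mL

757 ng/mL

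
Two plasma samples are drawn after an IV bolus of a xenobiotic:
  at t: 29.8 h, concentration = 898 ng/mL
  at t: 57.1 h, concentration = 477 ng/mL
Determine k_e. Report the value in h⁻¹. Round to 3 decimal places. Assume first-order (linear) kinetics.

k = ln(C₁/C₂) / (t₂ − t₁) = ln(898/477) / (57.1 − 29.8)
  = 0.6327 / 27.30 = 0.02318 h⁻¹

0.023 h⁻¹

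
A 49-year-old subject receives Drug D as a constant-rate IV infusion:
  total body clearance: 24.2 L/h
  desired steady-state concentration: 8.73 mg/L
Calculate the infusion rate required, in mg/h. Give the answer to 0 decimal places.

At steady state, infusion rate R₀ = Css × CL = 8.73 × 24.20 = 211.3 mg/h

211 mg/h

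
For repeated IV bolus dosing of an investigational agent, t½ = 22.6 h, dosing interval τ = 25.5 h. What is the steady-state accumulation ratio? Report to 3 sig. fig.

1.84

k = ln2 / t½ = 0.693147 / 22.6 = 0.03067 h⁻¹
e^(−kτ) = e^(−0.03067 × 25.5) = 0.4575
Accumulation ratio R = 1 / (1 − e^(−kτ)) = 1 / (1 − 0.4575) = 1.843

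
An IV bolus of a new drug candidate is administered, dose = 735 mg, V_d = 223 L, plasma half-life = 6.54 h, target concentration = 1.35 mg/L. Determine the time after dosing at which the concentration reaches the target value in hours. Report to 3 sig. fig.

C₀ = Dose / Vd = 735.0 / 223 = 3.296 mg/L
k = ln2 / t½ = 0.693147 / 6.54 = 0.1060 h⁻¹
t = ln(C₀ / C) / k = ln(3.296 / 1.35) / 0.1060
  = ln(2.441) / 0.1060 = 0.8924 / 0.1060 = 8.419 h

8.42 h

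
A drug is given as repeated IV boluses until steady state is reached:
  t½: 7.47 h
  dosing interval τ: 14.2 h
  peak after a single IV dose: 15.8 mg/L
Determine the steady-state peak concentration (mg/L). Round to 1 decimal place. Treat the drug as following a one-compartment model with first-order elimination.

k = ln2 / t½ = 0.693147 / 7.47 = 0.09279 h⁻¹
e^(−kτ) = e^(−0.09279 × 14.2) = 0.2678
Accumulation ratio R = 1 / (1 − e^(−kτ)) = 1 / (1 − 0.2678) = 1.366
Steady-state peak = C₀ × R = 15.8 × 1.366 = 21.58 mg/L

21.6 mg/L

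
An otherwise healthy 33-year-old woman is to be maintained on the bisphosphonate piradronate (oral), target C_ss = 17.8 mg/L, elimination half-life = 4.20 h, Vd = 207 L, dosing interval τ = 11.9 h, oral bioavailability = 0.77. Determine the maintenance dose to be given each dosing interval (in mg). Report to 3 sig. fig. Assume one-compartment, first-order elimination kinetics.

9400 mg

k = ln2 / t½ = 0.693147 / 4.20 = 0.1650 h⁻¹
CL = k × Vd = 0.1650 × 207 = 34.16 L/h
At steady state, F × (Dose/τ) = Css × CL.
Dose = Css × CL × τ / F = 17.8 × 34.16 × 11.9 / 0.77 = 9397 mg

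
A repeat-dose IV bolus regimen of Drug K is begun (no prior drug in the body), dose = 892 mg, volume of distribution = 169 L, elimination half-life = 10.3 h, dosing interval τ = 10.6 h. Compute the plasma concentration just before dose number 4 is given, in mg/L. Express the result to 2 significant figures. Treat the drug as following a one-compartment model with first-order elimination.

4.5 mg/L

C₀ per dose = Dose / Vd = 892 / 169 = 5.278 mg/L
k = ln2 / t½ = 0.693147 / 10.3 = 0.06730 h⁻¹
Fraction remaining after one interval: r = e^(−kτ) = e^(−0.06730 × 10.6) = 0.4900
Before dose 4, 3 doses have been given (aged 1τ, 2τ, 3τ).
C_trough = C₀ × (r + r² + … + r^3) = C₀ × r(1−r^3)/(1−r)
        = 5.278 × 0.4900 × (1 − 0.1176) / (1 − 0.4900) = 4.475 mg/L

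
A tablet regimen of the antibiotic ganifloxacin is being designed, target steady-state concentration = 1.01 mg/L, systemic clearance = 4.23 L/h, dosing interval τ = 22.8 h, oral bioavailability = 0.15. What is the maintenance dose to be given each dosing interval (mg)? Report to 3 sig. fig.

649 mg

At steady state, F × (Dose/τ) = Css × CL.
Dose = Css × CL × τ / F = 1.01 × 4.230 × 22.8 / 0.15 = 649.4 mg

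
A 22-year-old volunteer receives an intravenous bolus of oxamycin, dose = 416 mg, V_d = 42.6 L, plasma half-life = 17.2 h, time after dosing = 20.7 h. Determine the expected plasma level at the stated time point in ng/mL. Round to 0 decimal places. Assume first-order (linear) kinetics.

4240 ng/mL

C₀ = Dose / Vd = 416.0 / 42.6 = 9.765 mg/L
k = ln2 / t½ = 0.693147 / 17.2 = 0.04030 h⁻¹
C = C₀ · e^(−k·t) = 9.765 × e^(−0.04030 × 20.7)
  = 9.765 × 0.4342 = 4.240 mg/L
Convert: 4.240 mg/L × 1000 = 4240 ng/mL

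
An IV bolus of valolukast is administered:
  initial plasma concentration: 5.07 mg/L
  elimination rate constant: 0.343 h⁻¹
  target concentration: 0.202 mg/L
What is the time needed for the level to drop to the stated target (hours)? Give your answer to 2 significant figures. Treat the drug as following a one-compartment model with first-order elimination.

9.4 h

t = ln(C₀ / C) / k = ln(5.070 / 0.202) / 0.3430
  = ln(25.10) / 0.3430 = 3.223 / 0.3430 = 9.397 h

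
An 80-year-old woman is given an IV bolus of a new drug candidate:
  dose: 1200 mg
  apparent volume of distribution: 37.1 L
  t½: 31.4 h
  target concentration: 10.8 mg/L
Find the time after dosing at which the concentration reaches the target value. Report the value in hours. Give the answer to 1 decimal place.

49.7 h

C₀ = Dose / Vd = 1200 / 37.1 = 32.35 mg/L
k = ln2 / t½ = 0.693147 / 31.4 = 0.02207 h⁻¹
t = ln(C₀ / C) / k = ln(32.35 / 10.8) / 0.02207
  = ln(2.995) / 0.02207 = 1.097 / 0.02207 = 49.71 h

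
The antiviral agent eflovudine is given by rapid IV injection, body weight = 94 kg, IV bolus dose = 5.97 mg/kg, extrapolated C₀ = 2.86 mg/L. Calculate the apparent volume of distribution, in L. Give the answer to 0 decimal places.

Dose = 5.97 × 94 = 561.2 mg
Vd = Dose / C₀ = 561.2 / 2.86 = 196.2 L

196 L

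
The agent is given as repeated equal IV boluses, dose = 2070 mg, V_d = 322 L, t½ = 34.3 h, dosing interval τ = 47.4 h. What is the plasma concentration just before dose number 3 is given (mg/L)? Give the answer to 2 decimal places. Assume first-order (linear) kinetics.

C₀ per dose = Dose / Vd = 2070 / 322 = 6.429 mg/L
k = ln2 / t½ = 0.693147 / 34.3 = 0.02021 h⁻¹
Fraction remaining after one interval: r = e^(−kτ) = e^(−0.02021 × 47.4) = 0.3837
Before dose 3, 2 doses have been given (aged 1τ, 2τ).
C_trough = C₀ × (r + r²) = 6.429 × (0.3837 + 0.1472) = 3.413 mg/L

3.41 mg/L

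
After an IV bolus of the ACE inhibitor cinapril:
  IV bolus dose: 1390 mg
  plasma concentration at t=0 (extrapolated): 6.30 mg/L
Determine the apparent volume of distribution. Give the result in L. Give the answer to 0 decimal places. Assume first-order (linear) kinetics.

Vd = Dose / C₀ = 1390 / 6.30 = 220.6 L

221 L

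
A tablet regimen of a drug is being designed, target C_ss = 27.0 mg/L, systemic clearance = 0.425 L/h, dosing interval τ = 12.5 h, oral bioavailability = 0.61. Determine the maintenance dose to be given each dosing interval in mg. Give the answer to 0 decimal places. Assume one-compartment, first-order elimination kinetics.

235 mg

At steady state, F × (Dose/τ) = Css × CL.
Dose = Css × CL × τ / F = 27.0 × 0.4250 × 12.5 / 0.61 = 235.1 mg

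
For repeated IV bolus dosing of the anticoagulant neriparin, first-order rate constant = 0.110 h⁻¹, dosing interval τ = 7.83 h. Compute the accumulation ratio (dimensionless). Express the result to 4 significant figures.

e^(−kτ) = e^(−0.1100 × 7.83) = 0.4226
Accumulation ratio R = 1 / (1 − e^(−kτ)) = 1 / (1 − 0.4226) = 1.732

1.732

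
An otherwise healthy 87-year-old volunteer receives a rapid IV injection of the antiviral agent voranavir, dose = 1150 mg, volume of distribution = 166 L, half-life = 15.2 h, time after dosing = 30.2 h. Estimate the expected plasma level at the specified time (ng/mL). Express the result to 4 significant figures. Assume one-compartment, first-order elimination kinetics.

C₀ = Dose / Vd = 1150 / 166 = 6.928 mg/L
k = ln2 / t½ = 0.693147 / 15.2 = 0.04560 h⁻¹
C = C₀ · e^(−k·t) = 6.928 × e^(−0.04560 × 30.2)
  = 6.928 × 0.2523 = 1.748 mg/L
Convert: 1.748 mg/L × 1000 = 1748 ng/mL

1748 ng/mL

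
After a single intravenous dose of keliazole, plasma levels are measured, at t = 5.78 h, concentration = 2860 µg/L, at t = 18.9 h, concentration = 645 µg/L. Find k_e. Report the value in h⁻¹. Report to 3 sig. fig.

0.114 h⁻¹

k = ln(C₁/C₂) / (t₂ − t₁) = ln(2860/645) / (18.9 − 5.78)
  = 1.489 / 13.12 = 0.1135 h⁻¹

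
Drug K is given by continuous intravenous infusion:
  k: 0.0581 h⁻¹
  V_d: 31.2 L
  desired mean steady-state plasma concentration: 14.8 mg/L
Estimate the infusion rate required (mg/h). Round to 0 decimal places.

CL = k × Vd = 0.05810 × 31.2 = 1.813 L/h
At steady state, infusion rate R₀ = Css × CL = 14.8 × 1.813 = 26.83 mg/h

27 mg/h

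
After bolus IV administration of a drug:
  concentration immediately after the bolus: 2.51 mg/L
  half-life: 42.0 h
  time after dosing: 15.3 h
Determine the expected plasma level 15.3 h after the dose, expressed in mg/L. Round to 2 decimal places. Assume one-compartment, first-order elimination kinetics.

k = ln2 / t½ = 0.693147 / 42.0 = 0.01650 h⁻¹
C = C₀ · e^(−k·t) = 2.510 × e^(−0.01650 × 15.3)
  = 2.510 × 0.7769 = 1.950 mg/L

1.95 mg/L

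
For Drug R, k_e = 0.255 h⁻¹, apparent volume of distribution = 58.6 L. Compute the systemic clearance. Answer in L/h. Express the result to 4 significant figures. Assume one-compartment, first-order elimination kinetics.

14.94 L/h

CL = k × Vd = 0.255 × 58.6 = 14.94 L/h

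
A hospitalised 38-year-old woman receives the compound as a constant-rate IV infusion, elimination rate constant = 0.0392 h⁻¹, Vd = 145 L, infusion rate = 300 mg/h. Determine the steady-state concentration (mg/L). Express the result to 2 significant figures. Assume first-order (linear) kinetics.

CL = k × Vd = 0.03920 × 145 = 5.684 L/h
At steady state Css = R₀ / CL = 300 / 5.684 = 52.78 mg/L

53 mg/L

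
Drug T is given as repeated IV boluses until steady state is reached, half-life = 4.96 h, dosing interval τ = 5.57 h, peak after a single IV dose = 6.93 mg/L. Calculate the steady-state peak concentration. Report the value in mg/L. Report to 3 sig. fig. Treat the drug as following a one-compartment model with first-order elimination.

k = ln2 / t½ = 0.693147 / 4.96 = 0.1397 h⁻¹
e^(−kτ) = e^(−0.1397 × 5.57) = 0.4593
Accumulation ratio R = 1 / (1 − e^(−kτ)) = 1 / (1 − 0.4593) = 1.849
Steady-state peak = C₀ × R = 6.93 × 1.849 = 12.81 mg/L

12.8 mg/L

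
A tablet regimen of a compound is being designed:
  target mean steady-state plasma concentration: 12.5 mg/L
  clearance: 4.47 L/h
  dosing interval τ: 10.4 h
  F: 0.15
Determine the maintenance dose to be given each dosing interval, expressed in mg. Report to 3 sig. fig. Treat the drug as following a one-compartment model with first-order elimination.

3870 mg

At steady state, F × (Dose/τ) = Css × CL.
Dose = Css × CL × τ / F = 12.5 × 4.470 × 10.4 / 0.15 = 3874 mg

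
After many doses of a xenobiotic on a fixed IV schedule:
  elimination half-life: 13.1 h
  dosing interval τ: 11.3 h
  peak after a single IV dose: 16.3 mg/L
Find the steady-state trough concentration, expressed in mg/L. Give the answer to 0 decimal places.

k = ln2 / t½ = 0.693147 / 13.1 = 0.05291 h⁻¹
e^(−kτ) = e^(−0.05291 × 11.3) = 0.5500
Accumulation ratio R = 1 / (1 − e^(−kτ)) = 1 / (1 − 0.5500) = 2.222
Steady-state trough = C₀ × R × e^(−kτ) = 16.3 × 2.222 × 0.5500 = 19.92 mg/L

20 mg/L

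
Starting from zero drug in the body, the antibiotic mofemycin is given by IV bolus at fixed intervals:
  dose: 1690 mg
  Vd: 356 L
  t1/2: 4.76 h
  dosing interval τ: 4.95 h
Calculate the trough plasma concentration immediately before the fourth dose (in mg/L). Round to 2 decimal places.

C₀ per dose = Dose / Vd = 1690 / 356 = 4.747 mg/L
k = ln2 / t½ = 0.693147 / 4.76 = 0.1456 h⁻¹
Fraction remaining after one interval: r = e^(−kτ) = e^(−0.1456 × 4.95) = 0.4864
Before dose 4, 3 doses have been given (aged 1τ, 2τ, 3τ).
C_trough = C₀ × (r + r² + … + r^3) = C₀ × r(1−r^3)/(1−r)
        = 4.747 × 0.4864 × (1 − 0.1151) / (1 − 0.4864) = 3.978 mg/L

3.98 mg/L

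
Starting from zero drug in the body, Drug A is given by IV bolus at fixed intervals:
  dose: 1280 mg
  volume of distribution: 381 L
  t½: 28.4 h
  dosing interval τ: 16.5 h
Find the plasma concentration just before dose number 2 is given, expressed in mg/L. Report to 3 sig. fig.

2.25 mg/L

C₀ per dose = Dose / Vd = 1280 / 381 = 3.360 mg/L
k = ln2 / t½ = 0.693147 / 28.4 = 0.02441 h⁻¹
Fraction remaining after one interval: r = e^(−kτ) = e^(−0.02441 × 16.5) = 0.6685
Before dose 2, 1 dose has been given (aged 1τ).
C_trough = C₀ × r = 3.360 × 0.6685 = 2.246 mg/L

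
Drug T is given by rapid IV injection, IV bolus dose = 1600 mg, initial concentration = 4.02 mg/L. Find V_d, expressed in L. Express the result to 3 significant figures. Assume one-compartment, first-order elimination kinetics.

398 L

Vd = Dose / C₀ = 1600 / 4.02 = 398.0 L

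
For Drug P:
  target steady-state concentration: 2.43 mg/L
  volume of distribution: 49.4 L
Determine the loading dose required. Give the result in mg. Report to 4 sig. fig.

120.0 mg

LD = Css × Vd = 2.43 × 49.4 = 120.0 mg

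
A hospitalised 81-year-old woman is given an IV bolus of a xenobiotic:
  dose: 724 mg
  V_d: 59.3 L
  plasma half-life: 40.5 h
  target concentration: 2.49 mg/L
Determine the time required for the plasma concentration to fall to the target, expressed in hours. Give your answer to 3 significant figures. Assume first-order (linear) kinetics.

C₀ = Dose / Vd = 724.0 / 59.3 = 12.21 mg/L
k = ln2 / t½ = 0.693147 / 40.5 = 0.01711 h⁻¹
t = ln(C₀ / C) / k = ln(12.21 / 2.49) / 0.01711
  = ln(4.904) / 0.01711 = 1.590 / 0.01711 = 92.93 h

92.9 h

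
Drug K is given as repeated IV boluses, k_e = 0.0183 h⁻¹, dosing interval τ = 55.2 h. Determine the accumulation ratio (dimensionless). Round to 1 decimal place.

1.6

e^(−kτ) = e^(−0.01830 × 55.2) = 0.3642
Accumulation ratio R = 1 / (1 − e^(−kτ)) = 1 / (1 − 0.3642) = 1.573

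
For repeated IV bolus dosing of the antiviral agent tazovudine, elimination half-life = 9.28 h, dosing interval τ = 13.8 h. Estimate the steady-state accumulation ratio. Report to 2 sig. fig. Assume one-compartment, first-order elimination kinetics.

1.6

k = ln2 / t½ = 0.693147 / 9.28 = 0.07469 h⁻¹
e^(−kτ) = e^(−0.07469 × 13.8) = 0.3567
Accumulation ratio R = 1 / (1 − e^(−kτ)) = 1 / (1 − 0.3567) = 1.554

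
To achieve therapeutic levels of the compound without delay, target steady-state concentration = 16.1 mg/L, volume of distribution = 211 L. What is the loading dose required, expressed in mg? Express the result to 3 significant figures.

3400 mg

LD = Css × Vd = 16.1 × 211 = 3397 mg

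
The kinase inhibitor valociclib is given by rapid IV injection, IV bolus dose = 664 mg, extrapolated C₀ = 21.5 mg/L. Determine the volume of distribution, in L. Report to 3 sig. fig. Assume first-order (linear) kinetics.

30.9 L

Vd = Dose / C₀ = 664.0 / 21.5 = 30.88 L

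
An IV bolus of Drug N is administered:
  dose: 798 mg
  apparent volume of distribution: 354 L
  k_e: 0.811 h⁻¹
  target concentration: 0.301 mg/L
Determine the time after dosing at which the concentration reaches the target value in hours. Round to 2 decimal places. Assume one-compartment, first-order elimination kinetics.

2.48 h

C₀ = Dose / Vd = 798.0 / 354 = 2.254 mg/L
t = ln(C₀ / C) / k = ln(2.254 / 0.301) / 0.8110
  = ln(7.488) / 0.8110 = 2.013 / 0.8110 = 2.482 h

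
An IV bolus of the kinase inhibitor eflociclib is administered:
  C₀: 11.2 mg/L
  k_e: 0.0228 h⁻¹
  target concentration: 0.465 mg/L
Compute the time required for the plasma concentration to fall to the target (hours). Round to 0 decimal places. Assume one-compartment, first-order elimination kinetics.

140 h

t = ln(C₀ / C) / k = ln(11.20 / 0.465) / 0.02280
  = ln(24.09) / 0.02280 = 3.182 / 0.02280 = 139.6 h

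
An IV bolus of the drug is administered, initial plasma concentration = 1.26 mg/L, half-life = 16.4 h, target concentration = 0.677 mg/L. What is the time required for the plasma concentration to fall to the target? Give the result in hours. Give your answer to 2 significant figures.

k = ln2 / t½ = 0.693147 / 16.4 = 0.04227 h⁻¹
t = ln(C₀ / C) / k = ln(1.260 / 0.677) / 0.04227
  = ln(1.861) / 0.04227 = 0.6211 / 0.04227 = 14.69 h

15 h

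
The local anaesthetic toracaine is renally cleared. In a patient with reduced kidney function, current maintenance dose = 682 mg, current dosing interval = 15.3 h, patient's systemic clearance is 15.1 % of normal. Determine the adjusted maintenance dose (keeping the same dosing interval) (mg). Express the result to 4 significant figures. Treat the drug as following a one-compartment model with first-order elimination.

103.0 mg

To keep the same average steady-state level, dosing rate must scale with clearance.
CL ratio = 15.1 / 100 = 0.1510
New dose (same interval) = 682 × 0.1510 = 103.0 mg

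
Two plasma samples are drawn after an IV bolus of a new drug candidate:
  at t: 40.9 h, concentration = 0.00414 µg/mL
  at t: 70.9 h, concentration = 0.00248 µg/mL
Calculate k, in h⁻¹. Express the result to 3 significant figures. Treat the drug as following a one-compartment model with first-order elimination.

k = ln(C₁/C₂) / (t₂ − t₁) = ln(0.00414/0.00248) / (70.9 − 40.9)
  = 0.5124 / 30.00 = 0.01708 h⁻¹

0.0171 h⁻¹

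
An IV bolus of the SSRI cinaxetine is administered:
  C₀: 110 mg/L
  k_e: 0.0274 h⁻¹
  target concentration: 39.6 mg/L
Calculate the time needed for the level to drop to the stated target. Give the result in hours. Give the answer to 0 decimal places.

37 h

t = ln(C₀ / C) / k = ln(110.0 / 39.6) / 0.02740
  = ln(2.778) / 0.02740 = 1.022 / 0.02740 = 37.30 h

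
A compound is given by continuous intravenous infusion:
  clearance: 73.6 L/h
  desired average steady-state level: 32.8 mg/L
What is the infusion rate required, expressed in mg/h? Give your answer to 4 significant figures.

At steady state, infusion rate R₀ = Css × CL = 32.8 × 73.60 = 2414 mg/h

2414 mg/h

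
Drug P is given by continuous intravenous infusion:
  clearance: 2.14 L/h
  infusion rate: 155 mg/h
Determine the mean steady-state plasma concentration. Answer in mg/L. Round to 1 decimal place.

At steady state Css = R₀ / CL = 155 / 2.140 = 72.43 mg/L

72.4 mg/L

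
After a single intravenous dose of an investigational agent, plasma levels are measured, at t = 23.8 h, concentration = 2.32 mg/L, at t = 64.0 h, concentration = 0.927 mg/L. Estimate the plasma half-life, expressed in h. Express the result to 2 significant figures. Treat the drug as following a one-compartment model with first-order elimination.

k = ln(C₁/C₂) / (t₂ − t₁) = ln(2.32/0.927) / (64.0 − 23.8)
  = 0.9174 / 40.20 = 0.02282 h⁻¹
t½ = ln2 / k = 0.693147 / 0.02282 = 30.37 h

30 h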